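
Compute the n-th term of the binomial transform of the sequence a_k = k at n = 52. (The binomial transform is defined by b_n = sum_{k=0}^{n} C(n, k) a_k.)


With a_k = k, b_n = sum_{k=0}^{n} C(n, k) k. Using k * C(n, k) = n * C(n-1, k-1) gives b_n = n * sum_{k>=1} C(n-1, k-1) = n * 2^(n-1).
For n = 52: 52 * 2^51 = 52 * 2251799813685248 = 117093590311632896.

117093590311632896


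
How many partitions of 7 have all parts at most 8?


Using the generating function (1-x)^(-1)(1-x^2)^(-1)...(1-x^8)^(-1),
the coefficient of x^7 counts these restricted partitions.
Result = 15

15


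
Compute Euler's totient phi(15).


phi(n) counts integers in [1, n] coprime to n. Using the multiplicative formula phi(n) = n * prod_{p | n} (1 - 1/p):
15 = 3 * 5, so
phi(15) = 15 * (1 - 1/3) * (1 - 1/5) = 8.

8


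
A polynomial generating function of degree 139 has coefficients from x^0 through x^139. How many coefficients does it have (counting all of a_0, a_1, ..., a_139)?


A polynomial of degree 139 takes the form a_0 + a_1 x + ... + a_139 x^139.
The number of coefficients is 139 + 1 = 140.

140


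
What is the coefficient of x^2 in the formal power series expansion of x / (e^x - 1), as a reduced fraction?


The exponential generating function for Bernoulli numbers is
x / (e^x - 1) = sum_{k>=0} B_k x^k / k!.
So the coefficient of x^2 in x / (e^x - 1) is B_2 / 2!.
Computing: B_2 = 1/6, 2! = 2, giving
1/6 / 2 = 1/12.

1/12


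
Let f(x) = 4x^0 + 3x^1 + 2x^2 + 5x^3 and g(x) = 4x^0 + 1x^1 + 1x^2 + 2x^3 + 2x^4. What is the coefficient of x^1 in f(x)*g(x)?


Cauchy product at x^1:
4*1 + 3*4
= 16

16


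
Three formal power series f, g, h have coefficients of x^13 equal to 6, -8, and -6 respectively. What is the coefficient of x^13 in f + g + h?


Series addition is componentwise:
6 + -8 + -6
= -8

-8


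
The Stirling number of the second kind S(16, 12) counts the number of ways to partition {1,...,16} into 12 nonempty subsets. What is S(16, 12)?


Using the explicit formula S(n,k) = (1/k!) sum_{j=0}^{k} (-1)^(k-j) C(k,j) j^n:
S(16, 12) = 2757118
Equivalently, S(n,k) is n! times the coefficient of x^n in the EGF (e^x - 1)^k / k!.

2757118


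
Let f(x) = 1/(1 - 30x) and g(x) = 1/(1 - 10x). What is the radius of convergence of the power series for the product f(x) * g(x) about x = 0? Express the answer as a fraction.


The radius of 1/(1 - 30x) is 1/30 (nearest singularity at x = 1/30), and the radius of 1/(1 - 10x) is 1/10.
The product f(x)*g(x) = 1/((1 - 30x)(1 - 10x)) has singularities at both 1/30 and 1/10, so its radius of convergence is the distance to the nearest one:
min(1/30, 1/10) = 1/30.

1/30


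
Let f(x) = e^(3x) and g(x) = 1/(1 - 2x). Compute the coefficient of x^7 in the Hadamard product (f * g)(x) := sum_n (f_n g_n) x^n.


Expanding: f_k = 3^k/k! (from e^(3x)) and g_k = 2^k (from 1/(1 - 2x)). So the Hadamard coefficient (f * g)_k = 3^k 2^k / k! = (6)^k / k!.
For k = 7: 6^7/7! = 279936/5040 = 1944/35.

1944/35


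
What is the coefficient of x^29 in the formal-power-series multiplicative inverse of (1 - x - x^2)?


Let the inverse be f(x) = sum_{k>=0} a_k x^k. From f(x) * (1 - x - x^2) = 1 and matching coefficients:
 x^0: a_0 = 1.
 x^1: a_1 - a_0 = 0, so a_1 = 1.
 x^k (k >= 2): a_k - a_{k-1} - a_{k-2} = 0, i.e. a_k = a_{k-1} + a_{k-2}.
This is the Fibonacci-type recurrence shifted so that a_0 = a_1 = 1.
Iterating: a_0=1, a_1=1, a_2=2, a_3=3, a_4=5, a_5=8, a_6=13, a_7=21, a_8=34, a_9=55, ...
a_29 = 832040.

832040


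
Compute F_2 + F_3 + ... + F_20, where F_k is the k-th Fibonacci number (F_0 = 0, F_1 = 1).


Use the identity sum_{k=0}^{N} F_k = F_{N+2} - 1 (which follows from F_{k+2} - F_{k+1} = F_k). Then
sum_{k=2}^{20} F_k = (F_{22} - 1) - (F_{3} - 1) = F_{22} - F_{3}.
Computing: F_{22} = 17711, F_{3} = 2, so
Sum = 17711 - 2 = 17709.

17709


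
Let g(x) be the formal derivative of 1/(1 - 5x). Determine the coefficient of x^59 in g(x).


Differentiate termwise: d/dx sum_{k>=0} 5^k x^k = sum_{k>=1} k 5^k x^(k-1) = sum_{j>=0} (j+1) 5^(j+1) x^j.
Equivalently, d/dx [1/(1 - 5x)] = 5/(1 - 5x)^2.
For j = 59: 60 * 5^60 = 60 * 867361737988403547205962240695953369140625 = 52041704279304212832357734441757202148437500.

52041704279304212832357734441757202148437500


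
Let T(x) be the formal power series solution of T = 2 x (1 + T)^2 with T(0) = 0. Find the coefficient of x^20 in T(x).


Apply the Lagrange inversion formula: if T = 2 x * phi(T) with phi(t) = (1 + t)^2, then [x^n] T = 2^n * (1/n) [t^(n-1)] phi(t)^n = 2^n * (1/n) [t^(n-1)] (1 + t)^(2n) = 2^n * (1/n) C(2n, n-1).
Using the identity C(2n, n-1) = C(2n, n) * n / (n+1), the unscaled factor equals C(2n, n) / (n+1) = C_n, the n-th Catalan number.
For n = 20: C_20 = C(40, 20) / 21 = 137846528820/21 = 6564120420.
With the 2^20 = 1048576 factor, the coefficient is 1048576 * 6564120420 = 6882979133521920.

6882979133521920


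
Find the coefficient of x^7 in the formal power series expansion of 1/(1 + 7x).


Write 1/(1 + c x) = 1/(1 - (-c) x) and apply the geometric-series identity
1/(1 - y) = sum_{k>=0} y^k to get 1/(1 + c x) = sum_{k>=0} (-c)^k x^k.
So the coefficient of x^k is (-c)^k = (-1)^k * c^k.
Here c = 7 and k = 7:
(-7)^7 = -1 * 823543 = -823543

-823543


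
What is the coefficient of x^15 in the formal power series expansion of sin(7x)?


The Maclaurin series is sin(t) = sum_{k>=0} (-1)^k t^(2k+1) / (2k+1)!, so substituting t = 7x, only odd powers of x are nonzero, with coefficient of x^(2k+1) equal to (-1)^k 7^(2k+1) / (2k+1)!.
Write 15 = 2*7 + 1, giving the coefficient (-1)^7 * 7^15 / 15! = -4747561509943/1307674368000 = -96889010407/26687232000.

-96889010407/26687232000


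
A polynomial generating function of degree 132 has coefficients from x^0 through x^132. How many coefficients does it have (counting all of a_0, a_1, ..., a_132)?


A polynomial of degree 132 takes the form a_0 + a_1 x + ... + a_132 x^132.
The number of coefficients is 132 + 1 = 133.

133


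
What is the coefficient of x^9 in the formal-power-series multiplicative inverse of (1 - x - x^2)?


Let the inverse be f(x) = sum_{k>=0} a_k x^k. From f(x) * (1 - x - x^2) = 1 and matching coefficients:
 x^0: a_0 = 1.
 x^1: a_1 - a_0 = 0, so a_1 = 1.
 x^k (k >= 2): a_k - a_{k-1} - a_{k-2} = 0, i.e. a_k = a_{k-1} + a_{k-2}.
This is the Fibonacci-type recurrence shifted so that a_0 = a_1 = 1.
Iterating: a_0=1, a_1=1, a_2=2, a_3=3, a_4=5, a_5=8, a_6=13, a_7=21, a_8=34, a_9=55
a_9 = 55.

55


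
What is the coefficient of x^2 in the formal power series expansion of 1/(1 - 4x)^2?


The general identity 1/(1 - c x)^r = sum_{k>=0} c^k C(k + r - 1, r - 1) x^k follows by substituting y = c x into 1/(1 - y)^r = sum_{k>=0} C(k + r - 1, r - 1) y^k.
For c = 4, r = 2, k = 2:
4^2 * C(3, 1) = 16 * 3 = 48.

48


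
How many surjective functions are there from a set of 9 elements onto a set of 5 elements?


By inclusion-exclusion on which target elements are missed, the number of surjections from an n-set onto a k-set is
surj(n, k) = sum_{j=0}^{k} (-1)^j C(k, j) (k - j)^n.
Equivalently surj(n, k) = k! * S(n, k), where S(n, k) is the Stirling number of the second kind.
For n = 9, k = 5:
S(9, 5) = 6951, so
surj = 5! * 6951 = 120 * 6951 = 834120.

834120


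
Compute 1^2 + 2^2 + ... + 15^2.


This power sum has a closed form given by Faulhaber's formula
sum_{k=1}^{m} k^p = (1 / (p + 1)) * sum_{j=0}^{p} C(p + 1, j) B_j m^(p + 1 - j),
but for small m direct computation is fastest:
1 + 4 + 9 + 16 + 25 + 36 + 49 + 64 + 81 + 100 + 121 + 144 + 169 + 196 + 225 = 1240.

1240


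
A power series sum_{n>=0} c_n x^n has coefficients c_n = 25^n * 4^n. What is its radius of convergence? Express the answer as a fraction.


By the root test (Cauchy-Hadamard), the radius is R = 1 / limsup_n |c_n|^(1/n).
Here |c_n|^(1/n) = (25^n * 4^n)^(1/n) = 25 * 4 = 100 for all n.
So R = 1/100 = 1/100.

1/100


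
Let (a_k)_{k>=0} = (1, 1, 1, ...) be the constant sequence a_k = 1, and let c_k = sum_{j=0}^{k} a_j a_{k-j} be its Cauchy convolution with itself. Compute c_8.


Since a_j = 1 for all j >= 0, the convolution sum becomes
c_k = sum_{j=0}^{k} 1 * 1 = 1 * (k + 1).
Equivalently, the generating function of (a_k) is 1/(1 - x) and its square is 1/(1 - x)^2 = sum_{k>=0} 1(k + 1) x^k.
For k = 8: 1 * 9 = 9.

9


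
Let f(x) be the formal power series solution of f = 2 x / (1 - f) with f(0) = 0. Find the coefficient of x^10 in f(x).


Apply Lagrange inversion: f = 2 x * phi(f) with phi(t) = 1/(1 - t), so
[x^n] f = 2^n * (1/n) [t^(n-1)] phi(t)^n = 2^n * (1/n) [t^(n-1)] (1 - t)^(-n) = 2^n * (1/n) C(2n - 2, n - 1) = 2^n * C_{n-1}.
For n = 10: C_9 = C(18, 9) / 10 = 48620/10 = 4862.
With the 2^10 = 1024 factor, the coefficient is 1024 * 4862 = 4978688.

4978688


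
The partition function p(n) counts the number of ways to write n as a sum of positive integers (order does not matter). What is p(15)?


Using the generating function prod_{k>=1} 1/(1-x^k), we compute p(15).
By dynamic programming over parts 1 through 15:
p(15) = 176

176


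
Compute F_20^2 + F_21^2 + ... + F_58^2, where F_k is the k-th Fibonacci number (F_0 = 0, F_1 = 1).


There is a standard identity sum_{k=0}^{N} F_k^2 = F_N * F_{N+1} (proved inductively from the telescoping relation F_k^2 = F_k F_{k+1} - F_{k-1} F_k). Then
sum_{k=20}^{58} F_k^2 = F_58 F_59 - F_19 F_20.
Computing: F_58 = 591286729879, F_59 = 956722026041, F_19 = 4181, F_20 = 6765.
Sum = 591286729879 * 956722026041 - 4181 * 6765 = 565697038180994342494574.

565697038180994342494574


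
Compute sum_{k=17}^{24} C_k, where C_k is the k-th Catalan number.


C_17 through C_24: 129644790, 477638700, 1767263190, 6564120420, 24466267020, 91482563640, 343059613650, 1289904147324
Sum = 129644790 + 477638700 + 1767263190 + 6564120420 + 24466267020 + 91482563640 + 343059613650 + 1289904147324
= 1757851258734

1757851258734


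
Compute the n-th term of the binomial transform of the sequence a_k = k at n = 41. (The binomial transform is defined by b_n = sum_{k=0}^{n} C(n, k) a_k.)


With a_k = k, b_n = sum_{k=0}^{n} C(n, k) k. Using k * C(n, k) = n * C(n-1, k-1) gives b_n = n * sum_{k>=1} C(n-1, k-1) = n * 2^(n-1).
For n = 41: 41 * 2^40 = 41 * 1099511627776 = 45079976738816.

45079976738816


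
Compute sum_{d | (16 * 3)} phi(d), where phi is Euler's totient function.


First, 16 * 3 = 48. One classical identity is sum_{d | n} phi(d) = n (each k in [1, n] has a unique gcd with n, and among the k's with gcd(k, n) = n/d there are phi(d) of them). So the sum equals 48. We also verify directly:
Divisors of 48: 1, 2, 3, 4, 6, 8, 12, 16, 24, 48.
phi values: 1, 1, 2, 2, 2, 4, 4, 8, 8, 16.
Sum = 48.

48


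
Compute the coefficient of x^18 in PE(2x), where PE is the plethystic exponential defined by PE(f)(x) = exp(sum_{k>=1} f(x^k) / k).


With f(x) = 2x, the exponent is sum_{k>=1} 2 x^k / k = 2 * (-ln(1 - x)). Exponentiating:
PE(2x) = exp(-2 ln(1 - x)) = 1/(1 - x)^2.
By the negative binomial expansion, [x^n] 1/(1 - x)^2 = C(n + 1, 1).
For n = 18: C(19, 1) = 19.

19


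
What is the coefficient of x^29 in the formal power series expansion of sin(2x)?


The Maclaurin series is sin(t) = sum_{k>=0} (-1)^k t^(2k+1) / (2k+1)!, so substituting t = 2x, only odd powers of x are nonzero, with coefficient of x^(2k+1) equal to (-1)^k 2^(2k+1) / (2k+1)!.
Write 29 = 2*14 + 1, giving the coefficient (-1)^14 * 2^29 / 29! = 536870912/8841761993739701954543616000000 = 16/263505041412702261046875.

16/263505041412702261046875


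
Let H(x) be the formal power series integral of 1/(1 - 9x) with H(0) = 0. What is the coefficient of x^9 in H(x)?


1/(1 - 9x) = sum_{k>=0} 9^k x^k. Integrating termwise with H(0) = 0:
H(x) = sum_{k>=0} 9^k x^(k+1) / (k+1) = sum_{m>=1} 9^(m-1) x^m / m.
For m = 9: 9^8/9 = 43046721/9 = 4782969.

4782969


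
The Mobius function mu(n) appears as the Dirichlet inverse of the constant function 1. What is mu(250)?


250 has a squared prime factor, so mu(250) = 0.
Factorization reveals a repeated prime.

0


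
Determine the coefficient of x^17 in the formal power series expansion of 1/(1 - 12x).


The geometric series identity gives 1/(1 - c x) = sum_{k>=0} c^k x^k, so the coefficient of x^k is c^k.
Here c = 12 and k = 17.
Computing: 12^17 = 2218611106740436992

2218611106740436992


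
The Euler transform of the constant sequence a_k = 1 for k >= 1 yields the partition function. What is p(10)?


The Euler transform converts the sequence a_k = 1 into the number of integer partitions.
Using the recurrence or dynamic programming:
p(10) = 42

42


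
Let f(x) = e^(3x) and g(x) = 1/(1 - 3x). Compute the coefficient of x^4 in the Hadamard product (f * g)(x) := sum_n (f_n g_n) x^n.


Expanding: f_k = 3^k/k! (from e^(3x)) and g_k = 3^k (from 1/(1 - 3x)). So the Hadamard coefficient (f * g)_k = 3^k 3^k / k! = (9)^k / k!.
For k = 4: 9^4/4! = 6561/24 = 2187/8.

2187/8


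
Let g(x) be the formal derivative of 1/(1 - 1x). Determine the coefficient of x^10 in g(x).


Differentiate termwise: d/dx sum_{k>=0} 1^k x^k = sum_{k>=1} k 1^k x^(k-1) = sum_{j>=0} (j+1) 1^(j+1) x^j.
Equivalently, d/dx [1/(1 - 1x)] = 1/(1 - 1x)^2.
For j = 10: 11 * 1^11 = 11 * 1 = 11.

11


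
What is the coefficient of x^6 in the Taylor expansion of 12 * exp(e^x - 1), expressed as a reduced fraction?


exp(e^x - 1) = sum_{k>=0} Bell_k x^k / k!, where Bell_k is the k-th Bell number.
So the coefficient of x^6 is 12 * Bell_6 / 6!.
Computing: Bell_6 = 203 and 6! = 720, giving
12 * 203/720 = 203/60.

203/60


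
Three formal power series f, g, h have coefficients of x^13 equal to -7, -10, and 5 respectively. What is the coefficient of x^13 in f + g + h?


Series addition is componentwise:
-7 + -10 + 5
= -12

-12


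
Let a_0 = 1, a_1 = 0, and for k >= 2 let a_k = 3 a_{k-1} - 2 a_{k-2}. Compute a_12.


Iterating the recurrence forward:
a_0 = 1
a_1 = 0
a_2 = 3*0 - 2*1 = -2
a_3 = 3*-2 - 2*0 = -6
a_4 = 3*-6 - 2*-2 = -14
a_5 = 3*-14 - 2*-6 = -30
a_6 = 3*-30 - 2*-14 = -62
a_7 = 3*-62 - 2*-30 = -126
a_8 = 3*-126 - 2*-62 = -254
a_9 = 3*-254 - 2*-126 = -510
a_10 = 3*-510 - 2*-254 = -1022
a_11 = 3*-1022 - 2*-510 = -2046
a_12 = 3*-2046 - 2*-1022 = -4094
So a_12 = -4094.

-4094


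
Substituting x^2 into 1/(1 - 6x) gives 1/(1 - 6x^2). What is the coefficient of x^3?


Since 1/(1 - 6x^2) only has even powers of x,
the coefficient of x^3 (odd) is 0.

0


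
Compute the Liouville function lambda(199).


The Liouville function is lambda(k) = (-1)^Omega(k), where Omega(k) counts the prime factors of k with multiplicity.
Factoring: 199 = 199, so Omega(199) = 1.
lambda(199) = (-1)^1 = -1.

-1


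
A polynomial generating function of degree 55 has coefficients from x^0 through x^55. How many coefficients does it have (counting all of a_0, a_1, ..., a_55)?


A polynomial of degree 55 takes the form a_0 + a_1 x + ... + a_55 x^55.
The number of coefficients is 55 + 1 = 56.

56


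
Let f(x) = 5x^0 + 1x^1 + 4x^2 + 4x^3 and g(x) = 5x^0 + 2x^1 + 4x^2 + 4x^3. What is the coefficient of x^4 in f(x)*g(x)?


Cauchy product at x^4:
1*4 + 4*4 + 4*2
= 28

28


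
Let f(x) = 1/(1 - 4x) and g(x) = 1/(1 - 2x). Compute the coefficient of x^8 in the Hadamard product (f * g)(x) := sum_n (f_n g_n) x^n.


f has coefficients f_k = 4^k and g has coefficients g_k = 2^k, so the Hadamard product has coefficient (f*g)_k = 4^k * 2^k = 8^k.
For k = 8: 8^8 = 16777216.

16777216


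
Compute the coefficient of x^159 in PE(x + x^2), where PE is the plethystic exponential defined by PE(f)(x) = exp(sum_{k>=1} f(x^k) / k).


With f(x) = x + x^2, the exponent is sum_{k>=1} (x^k + x^(2k)) / k = -ln(1 - x) - ln(1 - x^2). Exponentiating:
PE(x + x^2) = 1 / ((1 - x)(1 - x^2)).
This is the generating function for partitions of n into parts of size 1 or 2. The number of 2's can be any j in 0..79, and the rest are 1's, so
[x^159] = floor(159/2) + 1 = 80.

80


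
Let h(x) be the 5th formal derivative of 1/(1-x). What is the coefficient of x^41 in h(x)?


Differentiating 5 times: d^5/dx^5 [1/(1-x)] = 5!/(1-x)^6.
The expansion 1/(1-x)^6 = sum_{k>=0} C(k+5, 5) x^k, so the coefficient of x^n in 5!/(1-x)^6 is 5! * C(n+5, 5).
For n = 41: 120 * C(46, 5) = 120 * 1370754 = 164490480

164490480


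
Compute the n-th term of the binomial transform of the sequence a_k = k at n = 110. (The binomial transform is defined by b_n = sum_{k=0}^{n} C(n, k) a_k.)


With a_k = k, b_n = sum_{k=0}^{n} C(n, k) k. Using k * C(n, k) = n * C(n-1, k-1) gives b_n = n * sum_{k>=1} C(n-1, k-1) = n * 2^(n-1).
For n = 110: 110 * 2^109 = 110 * 649037107316853453566312041152512 = 71394081804853879892294324526776320.

71394081804853879892294324526776320


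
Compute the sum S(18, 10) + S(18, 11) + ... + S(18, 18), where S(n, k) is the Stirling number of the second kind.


By definition, S(n, k) counts partitions of an n-set into exactly k nonempty blocks.
Computing row n = 18 for k = 10..18:
S(18, k): 37112163803, 8391004908, 1256328866, 125854638, 8408778, 367200, 9996, 153, 1
Sum = 46894138343.

46894138343


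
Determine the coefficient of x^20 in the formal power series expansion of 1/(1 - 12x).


The geometric series identity gives 1/(1 - c x) = sum_{k>=0} c^k x^k, so the coefficient of x^k is c^k.
Here c = 12 and k = 20.
Computing: 12^20 = 3833759992447475122176

3833759992447475122176


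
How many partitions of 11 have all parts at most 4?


Using the generating function (1-x)^(-1)(1-x^2)^(-1)...(1-x^4)^(-1),
the coefficient of x^11 counts these restricted partitions.
Result = 27

27


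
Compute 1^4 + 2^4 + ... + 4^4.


This power sum has a closed form given by Faulhaber's formula
sum_{k=1}^{m} k^p = (1 / (p + 1)) * sum_{j=0}^{p} C(p + 1, j) B_j m^(p + 1 - j),
but for small m direct computation is fastest:
1 + 16 + 81 + 256 = 354.

354


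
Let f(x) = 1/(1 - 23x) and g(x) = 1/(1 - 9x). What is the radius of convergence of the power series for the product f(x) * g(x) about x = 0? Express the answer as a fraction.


The radius of 1/(1 - 23x) is 1/23 (nearest singularity at x = 1/23), and the radius of 1/(1 - 9x) is 1/9.
The product f(x)*g(x) = 1/((1 - 23x)(1 - 9x)) has singularities at both 1/23 and 1/9, so its radius of convergence is the distance to the nearest one:
min(1/23, 1/9) = 1/23.

1/23


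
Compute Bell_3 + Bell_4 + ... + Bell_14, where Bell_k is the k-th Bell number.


Recall Bell_k counts set partitions of a k-set (with Bell_0 = 1 by convention).
Bell_3 through Bell_14: 5, 15, 52, 203, 877, 4140, 21147, 115975, 678570, 4213597, 27644437, 190899322
Sum = 5 + 15 + 52 + 203 + 877 + 4140 + 21147 + 115975 + 678570 + 4213597 + 27644437 + 190899322 = 223578340.

223578340


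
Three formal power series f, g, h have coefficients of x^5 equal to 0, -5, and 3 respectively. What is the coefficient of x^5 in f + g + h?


Series addition is componentwise:
0 + -5 + 3
= -2

-2


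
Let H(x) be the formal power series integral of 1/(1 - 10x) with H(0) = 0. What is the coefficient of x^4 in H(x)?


1/(1 - 10x) = sum_{k>=0} 10^k x^k. Integrating termwise with H(0) = 0:
H(x) = sum_{k>=0} 10^k x^(k+1) / (k+1) = sum_{m>=1} 10^(m-1) x^m / m.
For m = 4: 10^3/4 = 1000/4 = 250.

250


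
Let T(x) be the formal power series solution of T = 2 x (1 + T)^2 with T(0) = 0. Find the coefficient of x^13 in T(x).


Apply the Lagrange inversion formula: if T = 2 x * phi(T) with phi(t) = (1 + t)^2, then [x^n] T = 2^n * (1/n) [t^(n-1)] phi(t)^n = 2^n * (1/n) [t^(n-1)] (1 + t)^(2n) = 2^n * (1/n) C(2n, n-1).
Using the identity C(2n, n-1) = C(2n, n) * n / (n+1), the unscaled factor equals C(2n, n) / (n+1) = C_n, the n-th Catalan number.
For n = 13: C_13 = C(26, 13) / 14 = 10400600/14 = 742900.
With the 2^13 = 8192 factor, the coefficient is 8192 * 742900 = 6085836800.

6085836800


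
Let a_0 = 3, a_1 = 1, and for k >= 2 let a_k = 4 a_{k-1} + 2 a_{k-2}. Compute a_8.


Iterating the recurrence forward:
a_0 = 3
a_1 = 1
a_2 = 4*1 + 2*3 = 10
a_3 = 4*10 + 2*1 = 42
a_4 = 4*42 + 2*10 = 188
a_5 = 4*188 + 2*42 = 836
a_6 = 4*836 + 2*188 = 3720
a_7 = 4*3720 + 2*836 = 16552
a_8 = 4*16552 + 2*3720 = 73648
So a_8 = 73648.

73648


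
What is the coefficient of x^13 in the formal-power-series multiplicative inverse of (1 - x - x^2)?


Let the inverse be f(x) = sum_{k>=0} a_k x^k. From f(x) * (1 - x - x^2) = 1 and matching coefficients:
 x^0: a_0 = 1.
 x^1: a_1 - a_0 = 0, so a_1 = 1.
 x^k (k >= 2): a_k - a_{k-1} - a_{k-2} = 0, i.e. a_k = a_{k-1} + a_{k-2}.
This is the Fibonacci-type recurrence shifted so that a_0 = a_1 = 1.
Iterating: a_0=1, a_1=1, a_2=2, a_3=3, a_4=5, a_5=8, a_6=13, a_7=21, a_8=34, a_9=55, ...
a_13 = 377.

377


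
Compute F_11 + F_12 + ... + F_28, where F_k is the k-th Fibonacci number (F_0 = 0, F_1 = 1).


Use the identity sum_{k=0}^{N} F_k = F_{N+2} - 1 (which follows from F_{k+2} - F_{k+1} = F_k). Then
sum_{k=11}^{28} F_k = (F_{30} - 1) - (F_{12} - 1) = F_{30} - F_{12}.
Computing: F_{30} = 832040, F_{12} = 144, so
Sum = 832040 - 144 = 831896.

831896


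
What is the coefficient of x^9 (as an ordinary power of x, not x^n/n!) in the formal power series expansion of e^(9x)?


The exponential series is e^y = sum_{k>=0} y^k / k!. Substituting y = 9x gives
e^(9x) = sum_{k>=0} 9^k x^k / k!.
So the coefficient of x^n is a^n/n! with a = 9, n = 9:
9^9 / 9! = 387420489/362880 = 4782969/4480

4782969/4480


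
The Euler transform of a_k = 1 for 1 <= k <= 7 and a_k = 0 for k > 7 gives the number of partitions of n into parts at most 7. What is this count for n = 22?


Partitions of 22 into parts at most 7:
Using generating function (1-x)^(-1)(1-x^2)^(-1)...(1-x^7)^(-1),
the coefficient of x^22 = 522

522


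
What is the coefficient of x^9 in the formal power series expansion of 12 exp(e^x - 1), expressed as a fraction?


exp(e^x - 1) is the exponential generating function for the Bell numbers Bell_k: exp(e^x - 1) = sum_{k>=0} Bell_k x^k / k!.
So the coefficient of x^9 in 12 exp(e^x - 1) is 12 Bell_9 / 9!.
Computing: Bell_9 = 21147 and 9! = 362880, giving
12 * 21147/362880 = 1007/1440.

1007/1440


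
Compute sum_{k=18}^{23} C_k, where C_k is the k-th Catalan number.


C_18 through C_23: 477638700, 1767263190, 6564120420, 24466267020, 91482563640, 343059613650
Sum = 477638700 + 1767263190 + 6564120420 + 24466267020 + 91482563640 + 343059613650
= 467817466620

467817466620


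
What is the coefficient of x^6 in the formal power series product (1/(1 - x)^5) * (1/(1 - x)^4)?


Combine the factors: (1/(1 - x)^5) * (1/(1 - x)^4) = 1/(1 - x)^9.
Then use 1/(1 - x)^r = sum_{k>=0} C(k + r - 1, r - 1) x^k with r = 9 and k = 6:
C(14, 8) = 3003.

3003


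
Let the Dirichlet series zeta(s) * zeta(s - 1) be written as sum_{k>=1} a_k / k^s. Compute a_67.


Convolution gives a_k = sum_{d | k} d * 1 = sum_{d | k} d = sigma(k), the sum of positive divisors of k.
For k = 67, the divisors are 1, 67, so
sigma(67) = 1 + 67 = 68.

68


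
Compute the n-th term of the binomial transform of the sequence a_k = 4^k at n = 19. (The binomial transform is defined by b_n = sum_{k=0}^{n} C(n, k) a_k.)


With a_k = 4^k, b_n = sum_{k=0}^{n} C(n, k) 4^k = (1 + 4)^n by the binomial theorem.
For n = 19: (1 + 4)^19 = 5^19 = 19073486328125.

19073486328125


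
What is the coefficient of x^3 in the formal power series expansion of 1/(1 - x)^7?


The expansion 1/(1 - x)^r = sum_{k>=0} C(k + r - 1, r - 1) x^k follows from the multiset / negative-binomial theorem (or from repeated differentiation of the geometric series).
For r = 7 and k = 3:
C(9, 6) = 362880 / (720 * 6) = 84.

84


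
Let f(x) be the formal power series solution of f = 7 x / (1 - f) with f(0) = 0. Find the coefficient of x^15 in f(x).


Apply Lagrange inversion: f = 7 x * phi(f) with phi(t) = 1/(1 - t), so
[x^n] f = 7^n * (1/n) [t^(n-1)] phi(t)^n = 7^n * (1/n) [t^(n-1)] (1 - t)^(-n) = 7^n * (1/n) C(2n - 2, n - 1) = 7^n * C_{n-1}.
For n = 15: C_14 = C(28, 14) / 15 = 40116600/15 = 2674440.
With the 7^15 = 4747561509943 factor, the coefficient is 4747561509943 * 2674440 = 12697068404651956920.

12697068404651956920


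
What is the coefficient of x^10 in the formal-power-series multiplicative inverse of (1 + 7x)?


The inverse is 1/(1 + 7x). Apply the geometric identity 1/(1 - y) = sum_{k>=0} y^k with y = -7x:
1/(1 + 7x) = sum_{k>=0} (-7)^k x^k.
So the coefficient of x^10 is (-7)^10 = 282475249.

282475249


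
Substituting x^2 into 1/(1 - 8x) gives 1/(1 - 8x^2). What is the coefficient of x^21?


Since 1/(1 - 8x^2) only has even powers of x,
the coefficient of x^21 (odd) is 0.

0


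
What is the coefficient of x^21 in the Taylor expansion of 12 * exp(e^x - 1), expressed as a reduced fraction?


exp(e^x - 1) = sum_{k>=0} Bell_k x^k / k!, where Bell_k is the k-th Bell number.
So the coefficient of x^21 is 12 * Bell_21 / 21!.
Computing: Bell_21 = 474869816156751 and 21! = 51090942171709440000, giving
12 * 474869816156751/51090942171709440000 = 158289938718917/1419192838103040000.

158289938718917/1419192838103040000


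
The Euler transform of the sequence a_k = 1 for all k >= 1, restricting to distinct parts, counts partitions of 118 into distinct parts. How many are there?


Partitions of 118 into distinct parts can be computed via generating function.
Product (1+x)(1+x^2)(1+x^3)...
The coefficient of x^118 = 1881578

1881578


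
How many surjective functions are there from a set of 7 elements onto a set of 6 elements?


By inclusion-exclusion on which target elements are missed, the number of surjections from an n-set onto a k-set is
surj(n, k) = sum_{j=0}^{k} (-1)^j C(k, j) (k - j)^n.
Equivalently surj(n, k) = k! * S(n, k), where S(n, k) is the Stirling number of the second kind.
For n = 7, k = 6:
S(7, 6) = 21, so
surj = 6! * 21 = 720 * 21 = 15120.

15120


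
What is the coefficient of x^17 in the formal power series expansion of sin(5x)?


The Maclaurin series is sin(t) = sum_{k>=0} (-1)^k t^(2k+1) / (2k+1)!, so substituting t = 5x, only odd powers of x are nonzero, with coefficient of x^(2k+1) equal to (-1)^k 5^(2k+1) / (2k+1)!.
Write 17 = 2*8 + 1, giving the coefficient (-1)^8 * 5^17 / 17! = 762939453125/355687428096000 = 6103515625/2845499424768.

6103515625/2845499424768


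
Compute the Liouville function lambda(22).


The Liouville function is lambda(k) = (-1)^Omega(k), where Omega(k) counts the prime factors of k with multiplicity.
Factoring: 22 = 2 * 11, so Omega(22) = 2.
lambda(22) = (-1)^2 = 1.

1


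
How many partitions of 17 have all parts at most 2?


Using the generating function (1-x)^(-1)(1-x^2)^(-1),
the coefficient of x^17 counts these restricted partitions.
Result = 9

9


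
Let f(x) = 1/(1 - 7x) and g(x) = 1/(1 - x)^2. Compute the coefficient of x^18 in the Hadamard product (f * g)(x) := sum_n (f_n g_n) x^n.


f has coefficients f_k = 7^k. For g = 1/(1 - x)^2 the coefficient is g_k = C(k + 1, 1) = k + 1. The Hadamard coefficient is (f * g)_k = 7^k * (k + 1).
For k = 18: 7^18 * 19 = 1628413597910449 * 19 = 30939858360298531.

30939858360298531


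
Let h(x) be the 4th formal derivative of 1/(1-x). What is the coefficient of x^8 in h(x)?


Differentiating 4 times: d^4/dx^4 [1/(1-x)] = 4!/(1-x)^5.
The expansion 1/(1-x)^5 = sum_{k>=0} C(k+4, 4) x^k, so the coefficient of x^n in 4!/(1-x)^5 is 4! * C(n+4, 4).
For n = 8: 24 * C(12, 4) = 24 * 495 = 11880

11880


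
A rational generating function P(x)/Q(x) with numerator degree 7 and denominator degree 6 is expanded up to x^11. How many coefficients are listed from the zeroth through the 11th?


Expanding up to x^11 gives the coefficients for x^0, x^1, ..., x^11.
That is 11 + 1 = 12 coefficients in total.

12


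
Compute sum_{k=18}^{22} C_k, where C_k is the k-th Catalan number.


C_18 through C_22: 477638700, 1767263190, 6564120420, 24466267020, 91482563640
Sum = 477638700 + 1767263190 + 6564120420 + 24466267020 + 91482563640
= 124757852970

124757852970


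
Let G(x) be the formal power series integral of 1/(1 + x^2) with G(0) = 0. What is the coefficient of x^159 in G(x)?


1/(1 + x^2) = sum_{j>=0} (-1)^j x^(2j). Integrating termwise with G(0) = 0:
G(x) = sum_{j>=0} (-1)^j x^(2j+1) / (2j+1) = arctan(x).
Only odd powers are nonzero. For x^159 write 159 = 2*79 + 1, giving
(-1)^79 / 159 = -1/159 = -1/159.

-1/159


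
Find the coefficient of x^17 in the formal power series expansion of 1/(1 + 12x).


Write 1/(1 + c x) = 1/(1 - (-c) x) and apply the geometric-series identity
1/(1 - y) = sum_{k>=0} y^k to get 1/(1 + c x) = sum_{k>=0} (-c)^k x^k.
So the coefficient of x^k is (-c)^k = (-1)^k * c^k.
Here c = 12 and k = 17:
(-12)^17 = -1 * 2218611106740436992 = -2218611106740436992

-2218611106740436992


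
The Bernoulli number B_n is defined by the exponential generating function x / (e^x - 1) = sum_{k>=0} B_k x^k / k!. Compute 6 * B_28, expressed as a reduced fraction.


Bernoulli numbers can also be computed recursively via B_0 = 1 and sum_{j=0}^{m} C(m+1, j) B_j = 0 for m >= 1. Odd-index Bernoulli numbers vanish for k >= 3.
Computing B_28 = -23749461029/870, so 6 * B_28 = 6 * -23749461029/870 = -23749461029/145.

-23749461029/145


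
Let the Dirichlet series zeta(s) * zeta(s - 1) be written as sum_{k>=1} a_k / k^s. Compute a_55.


Convolution gives a_k = sum_{d | k} d * 1 = sum_{d | k} d = sigma(k), the sum of positive divisors of k.
For k = 55, the divisors are 1, 5, 11, 55, so
sigma(55) = 1 + 5 + 11 + 55 = 72.

72


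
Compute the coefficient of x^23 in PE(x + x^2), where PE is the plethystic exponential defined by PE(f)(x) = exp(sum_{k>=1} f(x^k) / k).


With f(x) = x + x^2, the exponent is sum_{k>=1} (x^k + x^(2k)) / k = -ln(1 - x) - ln(1 - x^2). Exponentiating:
PE(x + x^2) = 1 / ((1 - x)(1 - x^2)).
This is the generating function for partitions of n into parts of size 1 or 2. The number of 2's can be any j in 0..11, and the rest are 1's, so
[x^23] = floor(23/2) + 1 = 12.

12


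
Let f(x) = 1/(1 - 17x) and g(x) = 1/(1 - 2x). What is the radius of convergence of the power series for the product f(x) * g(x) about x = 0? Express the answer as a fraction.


The radius of 1/(1 - 17x) is 1/17 (nearest singularity at x = 1/17), and the radius of 1/(1 - 2x) is 1/2.
The product f(x)*g(x) = 1/((1 - 17x)(1 - 2x)) has singularities at both 1/17 and 1/2, so its radius of convergence is the distance to the nearest one:
min(1/17, 1/2) = 1/17.

1/17


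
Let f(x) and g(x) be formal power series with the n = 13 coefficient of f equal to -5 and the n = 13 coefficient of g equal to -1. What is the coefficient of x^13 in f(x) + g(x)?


Addition of formal power series is termwise.
The coefficient of x^13 in f + g = -5 + -1
= -6

-6


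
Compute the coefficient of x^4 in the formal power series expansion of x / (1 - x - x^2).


Let f(x) = sum_{k>=0} a_k x^k. Multiplying f(x) * (1 - x - x^2) = x and matching coefficients gives a_0 = 0, a_1 = 1, and a_k = a_{k-1} + a_{k-2} for k >= 2. These are the Fibonacci numbers F_k.
Iterating from F_0 = 0, F_1 = 1:
F_0=0, F_1=1, F_2=1, F_3=2, F_4=3
F_4 = 3.

3


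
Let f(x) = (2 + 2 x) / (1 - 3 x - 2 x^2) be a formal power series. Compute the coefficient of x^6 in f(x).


Write f(x) = sum_{k>=0} a_k x^k. Multiplying both sides by 1 - 3 x - 2 x^2 gives
(1 - 3 x - 2 x^2) sum_{k>=0} a_k x^k = 2 + 2 x.
Matching coefficients:
 x^0: a_0 = 2
 x^1: a_1 - 3 a_0 = 2  =>  a_1 = 3*2 + 2 = 8
 x^k (k >= 2): a_k = 3 a_{k-1} + 2 a_{k-2}.
Iterating: a_2 = 28, a_3 = 100, a_4 = 356, a_5 = 1268, a_6 = 4516.
So the coefficient of x^6 is 4516.

4516


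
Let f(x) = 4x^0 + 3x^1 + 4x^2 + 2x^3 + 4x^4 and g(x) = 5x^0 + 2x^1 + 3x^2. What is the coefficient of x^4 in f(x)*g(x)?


Cauchy product at x^4:
4*3 + 2*2 + 4*5
= 36

36


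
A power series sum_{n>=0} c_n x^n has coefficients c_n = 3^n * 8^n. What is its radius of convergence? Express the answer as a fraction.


By the root test (Cauchy-Hadamard), the radius is R = 1 / limsup_n |c_n|^(1/n).
Here |c_n|^(1/n) = (3^n * 8^n)^(1/n) = 3 * 8 = 24 for all n.
So R = 1/24 = 1/24.

1/24


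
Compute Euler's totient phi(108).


phi(n) counts integers in [1, n] coprime to n. Using the multiplicative formula phi(n) = n * prod_{p | n} (1 - 1/p):
108 = 2^2 * 3^3, so
phi(108) = 108 * (1 - 1/2) * (1 - 1/3) = 36.

36


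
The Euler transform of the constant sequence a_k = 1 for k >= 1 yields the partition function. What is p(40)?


The Euler transform converts the sequence a_k = 1 into the number of integer partitions.
Using the recurrence or dynamic programming:
p(40) = 37338

37338


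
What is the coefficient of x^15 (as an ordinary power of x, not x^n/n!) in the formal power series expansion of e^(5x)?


The exponential series is e^y = sum_{k>=0} y^k / k!. Substituting y = 5x gives
e^(5x) = sum_{k>=0} 5^k x^k / k!.
So the coefficient of x^n is a^n/n! with a = 5, n = 15:
5^15 / 15! = 30517578125/1307674368000 = 244140625/10461394944

244140625/10461394944


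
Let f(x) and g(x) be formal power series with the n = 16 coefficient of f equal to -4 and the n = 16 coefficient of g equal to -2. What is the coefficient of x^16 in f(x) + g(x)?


Addition of formal power series is termwise.
The coefficient of x^16 in f + g = -4 + -2
= -6

-6


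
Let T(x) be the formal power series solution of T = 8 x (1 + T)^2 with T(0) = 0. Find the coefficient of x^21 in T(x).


Apply the Lagrange inversion formula: if T = 8 x * phi(T) with phi(t) = (1 + t)^2, then [x^n] T = 8^n * (1/n) [t^(n-1)] phi(t)^n = 8^n * (1/n) [t^(n-1)] (1 + t)^(2n) = 8^n * (1/n) C(2n, n-1).
Using the identity C(2n, n-1) = C(2n, n) * n / (n+1), the unscaled factor equals C(2n, n) / (n+1) = C_n, the n-th Catalan number.
For n = 21: C_21 = C(42, 21) / 22 = 538257874440/22 = 24466267020.
With the 8^21 = 9223372036854775808 factor, the coefficient is 9223372036854775808 * 24466267020 = 225661483078490225880764252160.

225661483078490225880764252160


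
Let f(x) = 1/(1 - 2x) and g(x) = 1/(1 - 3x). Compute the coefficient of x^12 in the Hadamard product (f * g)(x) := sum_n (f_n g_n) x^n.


f has coefficients f_k = 2^k and g has coefficients g_k = 3^k, so the Hadamard product has coefficient (f*g)_k = 2^k * 3^k = 6^k.
For k = 12: 6^12 = 2176782336.

2176782336


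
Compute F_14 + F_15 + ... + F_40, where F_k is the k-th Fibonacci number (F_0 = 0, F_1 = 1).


Use the identity sum_{k=0}^{N} F_k = F_{N+2} - 1 (which follows from F_{k+2} - F_{k+1} = F_k). Then
sum_{k=14}^{40} F_k = (F_{42} - 1) - (F_{15} - 1) = F_{42} - F_{15}.
Computing: F_{42} = 267914296, F_{15} = 610, so
Sum = 267914296 - 610 = 267913686.

267913686


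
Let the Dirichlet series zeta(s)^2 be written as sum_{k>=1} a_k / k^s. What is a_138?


The Dirichlet convolution of the constant function 1 with itself gives (1 * 1)(k) = sum_{d | k} 1 = d(k), the number of positive divisors of k.
Since zeta(s) = sum_{k>=1} 1/k^s, we have zeta(s)^2 = sum_{k>=1} d(k)/k^s, so a_k = d(k).
For k = 138: the divisors are 1, 2, 3, 6, 23, 46, 69, 138.
Count = 8.

8


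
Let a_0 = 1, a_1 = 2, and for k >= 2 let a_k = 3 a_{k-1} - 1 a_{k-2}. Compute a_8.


Iterating the recurrence forward:
a_0 = 1
a_1 = 2
a_2 = 3*2 - 1*1 = 5
a_3 = 3*5 - 1*2 = 13
a_4 = 3*13 - 1*5 = 34
a_5 = 3*34 - 1*13 = 89
a_6 = 3*89 - 1*34 = 233
a_7 = 3*233 - 1*89 = 610
a_8 = 3*610 - 1*233 = 1597
So a_8 = 1597.

1597


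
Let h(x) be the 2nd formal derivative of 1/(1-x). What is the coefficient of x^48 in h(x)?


Differentiating 2 times: d^2/dx^2 [1/(1-x)] = 2!/(1-x)^3.
The expansion 1/(1-x)^3 = sum_{k>=0} C(k+2, 2) x^k, so the coefficient of x^n in 2!/(1-x)^3 is 2! * C(n+2, 2).
For n = 48: 2 * C(50, 2) = 2 * 1225 = 2450

2450


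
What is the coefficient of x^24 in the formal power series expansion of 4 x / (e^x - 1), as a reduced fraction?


The exponential generating function for Bernoulli numbers is
x / (e^x - 1) = sum_{k>=0} B_k x^k / k!.
So the coefficient of x^24 in 4 x / (e^x - 1) is 4 B_24 / 24!.
Computing: B_24 = -236364091/2730, 24! = 620448401733239439360000, giving
4 * -236364091/2730 / 620448401733239439360000 = -236364091/423456034182935917363200000.

-236364091/423456034182935917363200000


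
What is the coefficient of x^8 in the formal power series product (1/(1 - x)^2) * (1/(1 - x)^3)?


Combine the factors: (1/(1 - x)^2) * (1/(1 - x)^3) = 1/(1 - x)^5.
Then use 1/(1 - x)^r = sum_{k>=0} C(k + r - 1, r - 1) x^k with r = 5 and k = 8:
C(12, 4) = 495.

495


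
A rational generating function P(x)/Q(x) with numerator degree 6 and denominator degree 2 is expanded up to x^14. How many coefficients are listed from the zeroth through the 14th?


Expanding up to x^14 gives the coefficients for x^0, x^1, ..., x^14.
That is 14 + 1 = 15 coefficients in total.

15


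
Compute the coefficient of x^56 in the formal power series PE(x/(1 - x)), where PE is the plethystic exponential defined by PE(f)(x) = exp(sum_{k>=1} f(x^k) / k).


For f(x) = x/(1 - x) we have
sum_{k>=1} f(x^k) / k = sum_{k>=1} (1/k) * x^k / (1 - x^k) = sum_{k, m >= 1} x^(k m) / k,
which after exponentiating simplifies to
PE(x/(1 - x)) = prod_{k>=1} 1 / (1 - x^k).
This is the generating function for the partition function p(n), so the coefficient of x^56 is p(56).
Computing p(56) by dynamic programming over parts 1, 2, ..., 56: p(56) = 526823.

526823


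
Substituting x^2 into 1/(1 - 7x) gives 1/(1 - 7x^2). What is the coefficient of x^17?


Since 1/(1 - 7x^2) only has even powers of x,
the coefficient of x^17 (odd) is 0.

0


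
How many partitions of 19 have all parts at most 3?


Using the generating function (1-x)^(-1)(1-x^2)^(-1)(1-x^3)^(-1),
the coefficient of x^19 counts these restricted partitions.
Result = 40

40


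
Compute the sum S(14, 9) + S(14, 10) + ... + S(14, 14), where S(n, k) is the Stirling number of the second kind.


By definition, S(n, k) counts partitions of an n-set into exactly k nonempty blocks.
Computing row n = 14 for k = 9..14:
S(14, k): 5135130, 752752, 66066, 3367, 91, 1
Sum = 5957407.

5957407


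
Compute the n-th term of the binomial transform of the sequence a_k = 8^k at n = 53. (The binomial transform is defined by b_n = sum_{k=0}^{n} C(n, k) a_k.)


With a_k = 8^k, b_n = sum_{k=0}^{n} C(n, k) 8^k = (1 + 8)^n by the binomial theorem.
For n = 53: (1 + 8)^53 = 9^53 = 375710212613636260325580163599137907799836383538729.

375710212613636260325580163599137907799836383538729


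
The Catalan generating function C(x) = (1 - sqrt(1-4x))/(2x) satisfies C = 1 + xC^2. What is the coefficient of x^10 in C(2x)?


Substituting x -> 2x scales the n-th coefficient by 2^n, so [x^10] C(2x) = 2^10 * C_10.
C_10 = C(2*10, 10)/(11) = 184756/11 = 16796.
So 2^10 * 16796 = 1024 * 16796 = 17199104.

17199104


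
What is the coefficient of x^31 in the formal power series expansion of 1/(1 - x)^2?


The negative binomial / multiset identity is
1/(1 - x)^r = sum_{k>=0} C(k + r - 1, r - 1) x^k.
Here r = 2 and k = 31, so the coefficient is
C(31 + 1, 1) = C(32, 1)
= 32

32


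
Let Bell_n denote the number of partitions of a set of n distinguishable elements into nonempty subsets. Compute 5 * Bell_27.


Bell_27 can be computed from the Bell triangle or from Dobinski's identity Bell_n = (1/e) * sum_{k>=0} k^n / k!.
Computing Bell_27 = 545717047936059989389.
Then 5 * 545717047936059989389 = 2728585239680299946945.

2728585239680299946945


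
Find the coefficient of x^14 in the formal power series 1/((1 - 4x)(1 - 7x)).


By partial fractions or Cauchy convolution:
The coefficient equals sum_{k=0}^{14} 4^k * 7^(14-k).
= 1582162589373

1582162589373


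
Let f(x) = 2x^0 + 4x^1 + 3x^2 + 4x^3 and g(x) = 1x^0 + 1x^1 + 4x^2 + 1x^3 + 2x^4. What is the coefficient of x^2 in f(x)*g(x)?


Cauchy product at x^2:
2*4 + 4*1 + 3*1
= 15

15


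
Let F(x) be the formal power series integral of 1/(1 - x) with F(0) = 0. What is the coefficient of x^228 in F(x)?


1/(1 - x) = sum_{k>=0} x^k. Integrating termwise and using F(0) = 0 gives
F(x) = sum_{k>=0} x^(k+1) / (k+1) = sum_{m>=1} x^m / m = -ln(1 - x).
So the coefficient of x^228 is 1/228 = 1/228.

1/228
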